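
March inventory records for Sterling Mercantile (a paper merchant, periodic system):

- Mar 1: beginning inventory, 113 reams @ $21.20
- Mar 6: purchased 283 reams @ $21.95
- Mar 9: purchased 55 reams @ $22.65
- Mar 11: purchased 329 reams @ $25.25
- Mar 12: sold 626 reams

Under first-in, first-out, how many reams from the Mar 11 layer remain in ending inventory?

154

Mar 12, 626 sold [FIFO — oldest first]: 113 @ $21.20 + 283 @ $21.95 + 55 @ $22.65 + 175 @ $25.25 = $14,271.95
Ending inventory: 154 @ $25.25 = $3,888.50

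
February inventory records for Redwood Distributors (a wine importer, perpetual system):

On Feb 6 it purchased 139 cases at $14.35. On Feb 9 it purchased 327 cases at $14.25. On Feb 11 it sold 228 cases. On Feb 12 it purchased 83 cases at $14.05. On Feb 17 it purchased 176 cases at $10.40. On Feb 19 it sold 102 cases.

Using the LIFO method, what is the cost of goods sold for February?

Feb 11, 228 sold [LIFO — newest first]: 228 @ $14.25 = $3,249.00
Feb 19, 102 sold [LIFO — newest first]: 102 @ $10.40 = $1,060.80
Total COGS = $3,249.00 + $1,060.80 = $4,309.80
Ending inventory: 139 @ $14.35 + 99 @ $14.25 + 83 @ $14.05 + 74 @ $10.40 = $5,341.15
Check: goods available $9,650.95 = COGS $4,309.80 + ending $5,341.15

COGS = $4,309.80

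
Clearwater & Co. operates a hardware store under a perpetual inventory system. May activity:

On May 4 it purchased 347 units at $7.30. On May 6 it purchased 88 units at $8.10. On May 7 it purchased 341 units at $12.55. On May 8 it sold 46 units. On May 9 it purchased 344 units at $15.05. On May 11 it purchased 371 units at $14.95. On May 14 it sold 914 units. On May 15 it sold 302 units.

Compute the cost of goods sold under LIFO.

May 8, 46 sold [LIFO — newest first]: 46 @ $12.55 = $577.30
May 14, 914 sold [LIFO — newest first]: 371 @ $14.95 + 344 @ $15.05 + 199 @ $12.55 = $13,221.10
May 15, 302 sold [LIFO — newest first]: 96 @ $12.55 + 88 @ $8.10 + 118 @ $7.30 = $2,779.00
Total COGS = $577.30 + $13,221.10 + $2,779.00 = $16,577.40
Ending inventory: 229 @ $7.30 = $1,671.70

COGS = $16,577.40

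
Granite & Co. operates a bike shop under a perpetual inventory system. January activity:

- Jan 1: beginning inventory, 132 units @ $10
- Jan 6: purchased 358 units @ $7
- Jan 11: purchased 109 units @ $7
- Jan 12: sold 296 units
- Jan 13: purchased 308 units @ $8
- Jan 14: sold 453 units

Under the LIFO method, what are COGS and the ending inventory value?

Jan 12, 296 sold [LIFO — newest first]: 109 @ $7 + 187 @ $7 = $2,072
Jan 14, 453 sold [LIFO — newest first]: 308 @ $8 + 145 @ $7 = $3,479
Total COGS = $2,072 + $3,479 = $5,551
Ending inventory: 132 @ $10 + 26 @ $7 = $1,502

COGS = $5,551; ending inventory = $1,502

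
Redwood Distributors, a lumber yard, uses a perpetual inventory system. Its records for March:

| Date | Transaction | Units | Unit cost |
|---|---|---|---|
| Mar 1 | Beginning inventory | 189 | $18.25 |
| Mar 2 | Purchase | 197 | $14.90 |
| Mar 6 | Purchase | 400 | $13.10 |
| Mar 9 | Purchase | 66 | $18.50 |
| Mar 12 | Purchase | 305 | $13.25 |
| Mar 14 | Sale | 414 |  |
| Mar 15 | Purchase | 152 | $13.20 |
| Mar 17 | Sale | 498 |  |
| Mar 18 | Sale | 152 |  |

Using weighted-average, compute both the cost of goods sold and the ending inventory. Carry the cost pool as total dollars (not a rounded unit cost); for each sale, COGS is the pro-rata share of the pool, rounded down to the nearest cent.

COGS = $15,375.39; ending inventory = $3,517.81

After Mar 1: 189 on hand, pool $3,449.25 (≈ $18.2500 each)
After Mar 2: 386 on hand, pool $6,384.55 (≈ $16.5403 each)
After Mar 6: 786 on hand, pool $11,624.55 (≈ $14.7895 each)
After Mar 9: 852 on hand, pool $12,845.55 (≈ $15.0769 each)
After Mar 12: 1157 on hand, pool $16,886.80 (≈ $14.5953 each)
Mar 14, sell 414: 414/1157 × $16,886.80 → $6,042.46
After Mar 15: 895 on hand, pool $12,850.74 (≈ $14.3584 each)
Mar 17, sell 498: 498/895 × $12,850.74 → $7,150.46
Mar 18, sell 152: 152/397 × $5,700.28 → $2,182.47
Total COGS = $6,042.46 + $7,150.46 + $2,182.47 = $15,375.39
Ending inventory (cost pool remaining) = $3,517.81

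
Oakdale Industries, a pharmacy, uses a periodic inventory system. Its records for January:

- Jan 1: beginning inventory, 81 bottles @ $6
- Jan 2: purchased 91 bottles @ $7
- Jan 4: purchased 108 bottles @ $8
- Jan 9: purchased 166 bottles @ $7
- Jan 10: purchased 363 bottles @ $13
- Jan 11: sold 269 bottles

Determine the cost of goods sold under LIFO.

Jan 11, 269 sold [LIFO — newest first]: 269 @ $13 = $3,497
Ending inventory: 81 @ $6 + 91 @ $7 + 108 @ $8 + 166 @ $7 + 94 @ $13 = $4,371

COGS = $3,497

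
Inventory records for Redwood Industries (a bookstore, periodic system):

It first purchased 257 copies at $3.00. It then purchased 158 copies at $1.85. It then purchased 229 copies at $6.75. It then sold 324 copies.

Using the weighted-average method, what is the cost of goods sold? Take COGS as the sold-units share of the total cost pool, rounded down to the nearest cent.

COGS = $1,312.62

Sale 1, sell 324: 324/644 × $2,609.05 → $1,312.62
Ending inventory (cost pool remaining) = $1,296.43
Check: goods available $2,609.05 = COGS $1,312.62 + ending $1,296.43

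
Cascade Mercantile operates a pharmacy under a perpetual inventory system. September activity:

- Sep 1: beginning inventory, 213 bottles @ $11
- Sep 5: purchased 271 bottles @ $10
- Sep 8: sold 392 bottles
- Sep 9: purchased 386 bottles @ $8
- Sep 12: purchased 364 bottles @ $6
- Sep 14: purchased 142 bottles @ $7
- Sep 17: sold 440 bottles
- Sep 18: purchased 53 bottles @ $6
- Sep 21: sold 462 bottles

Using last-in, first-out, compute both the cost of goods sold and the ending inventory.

COGS = $10,281; ending inventory = $1,356

Sep 8, 392 sold [LIFO — newest first]: 271 @ $10 + 121 @ $11 = $4,041
Sep 17, 440 sold [LIFO — newest first]: 142 @ $7 + 298 @ $6 = $2,782
Sep 21, 462 sold [LIFO — newest first]: 53 @ $6 + 66 @ $6 + 343 @ $8 = $3,458
Total COGS = $4,041 + $2,782 + $3,458 = $10,281
Ending inventory: 92 @ $11 + 43 @ $8 = $1,356
Check: goods available $11,637 = COGS $10,281 + ending $1,356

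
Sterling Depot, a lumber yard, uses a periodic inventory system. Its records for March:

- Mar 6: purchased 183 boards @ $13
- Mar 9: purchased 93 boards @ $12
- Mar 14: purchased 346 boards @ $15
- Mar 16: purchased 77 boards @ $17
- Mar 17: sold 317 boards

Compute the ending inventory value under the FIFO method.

Mar 17, 317 sold [FIFO — oldest first]: 183 @ $13 + 93 @ $12 + 41 @ $15 = $4,110
Ending inventory: 305 @ $15 + 77 @ $17 = $5,884
Check: goods available $9,994 = COGS $4,110 + ending $5,884

Ending inventory = $5,884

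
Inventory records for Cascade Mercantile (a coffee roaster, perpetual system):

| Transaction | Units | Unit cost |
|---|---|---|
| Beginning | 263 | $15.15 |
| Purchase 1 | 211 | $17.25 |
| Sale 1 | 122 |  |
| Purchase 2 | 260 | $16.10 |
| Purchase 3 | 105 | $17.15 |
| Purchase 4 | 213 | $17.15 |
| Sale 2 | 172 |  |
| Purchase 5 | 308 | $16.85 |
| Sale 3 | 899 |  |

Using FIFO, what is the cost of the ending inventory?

Ending inventory = $2,813.95

Sale 1 (122) [FIFO — oldest first]: 122 @ $15.15 = $1,848.30
Sale 2 (172) [FIFO — oldest first]: 141 @ $15.15 + 31 @ $17.25 = $2,670.90
Sale 3 (899) [FIFO — oldest first]: 180 @ $17.25 + 260 @ $16.10 + 105 @ $17.15 + 213 @ $17.15 + 141 @ $16.85 = $15,120.55
Total COGS = $1,848.30 + $2,670.90 + $15,120.55 = $19,639.75
Ending inventory: 167 @ $16.85 = $2,813.95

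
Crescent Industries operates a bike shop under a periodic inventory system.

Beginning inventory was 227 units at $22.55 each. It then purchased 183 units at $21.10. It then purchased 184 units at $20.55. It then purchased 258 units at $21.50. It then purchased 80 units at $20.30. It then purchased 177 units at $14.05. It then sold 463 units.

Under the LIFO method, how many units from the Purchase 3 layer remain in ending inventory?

52

Sale 1 (463) [LIFO — newest first]: 177 @ $14.05 + 80 @ $20.30 + 206 @ $21.50 = $8,539.85
Ending inventory: 227 @ $22.55 + 183 @ $21.10 + 184 @ $20.55 + 52 @ $21.50 = $13,879.35
Check: goods available $22,419.20 = COGS $8,539.85 + ending $13,879.35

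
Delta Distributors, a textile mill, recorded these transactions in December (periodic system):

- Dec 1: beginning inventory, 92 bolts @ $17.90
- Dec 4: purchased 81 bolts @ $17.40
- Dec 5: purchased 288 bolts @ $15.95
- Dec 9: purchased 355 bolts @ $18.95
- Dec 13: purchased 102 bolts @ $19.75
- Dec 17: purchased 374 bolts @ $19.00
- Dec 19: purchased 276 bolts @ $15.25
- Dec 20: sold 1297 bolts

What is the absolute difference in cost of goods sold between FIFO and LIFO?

FIFO COGS: 92 @ $17.90 + 81 @ $17.40 + 288 @ $15.95 + 355 @ $18.95 + 102 @ $19.75 + 374 @ $19.00 + 5 @ $15.25 = $23,573.80
LIFO COGS: 276 @ $15.25 + 374 @ $19.00 + 102 @ $19.75 + 355 @ $18.95 + 190 @ $15.95 = $23,087.25
Difference = |$23,573.80 − $23,087.25| = $486.55

$486.55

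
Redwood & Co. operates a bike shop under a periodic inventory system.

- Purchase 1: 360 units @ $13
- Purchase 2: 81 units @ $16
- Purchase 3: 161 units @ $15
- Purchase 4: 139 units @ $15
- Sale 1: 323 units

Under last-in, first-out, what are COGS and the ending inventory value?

COGS = $4,868; ending inventory = $5,608

Sale 1 (323) [LIFO — newest first]: 139 @ $15 + 161 @ $15 + 23 @ $16 = $4,868
Ending inventory: 360 @ $13 + 58 @ $16 = $5,608
Check: goods available $10,476 = COGS $4,868 + ending $5,608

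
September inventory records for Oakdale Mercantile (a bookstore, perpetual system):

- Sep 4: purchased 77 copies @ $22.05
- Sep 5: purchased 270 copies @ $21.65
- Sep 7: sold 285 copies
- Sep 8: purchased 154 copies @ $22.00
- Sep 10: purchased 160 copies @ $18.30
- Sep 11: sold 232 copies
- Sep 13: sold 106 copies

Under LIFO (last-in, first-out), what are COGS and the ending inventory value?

COGS = $13,021.45; ending inventory = $837.90

Sep 7, 285 sold [LIFO — newest first]: 270 @ $21.65 + 15 @ $22.05 = $6,176.25
Sep 11, 232 sold [LIFO — newest first]: 160 @ $18.30 + 72 @ $22.00 = $4,512.00
Sep 13, 106 sold [LIFO — newest first]: 82 @ $22.00 + 24 @ $22.05 = $2,333.20
Total COGS = $6,176.25 + $4,512.00 + $2,333.20 = $13,021.45
Ending inventory: 38 @ $22.05 = $837.90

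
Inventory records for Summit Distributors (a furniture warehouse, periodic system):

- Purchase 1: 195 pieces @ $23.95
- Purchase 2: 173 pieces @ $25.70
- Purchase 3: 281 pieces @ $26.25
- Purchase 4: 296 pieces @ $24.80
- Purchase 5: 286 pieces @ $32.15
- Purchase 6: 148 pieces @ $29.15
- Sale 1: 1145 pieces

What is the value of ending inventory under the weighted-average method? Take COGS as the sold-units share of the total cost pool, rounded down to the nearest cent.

Ending inventory = $6,336.59

Sale 1, sell 1145: 1145/1379 × $37,342.50 → $31,005.91
Ending inventory (cost pool remaining) = $6,336.59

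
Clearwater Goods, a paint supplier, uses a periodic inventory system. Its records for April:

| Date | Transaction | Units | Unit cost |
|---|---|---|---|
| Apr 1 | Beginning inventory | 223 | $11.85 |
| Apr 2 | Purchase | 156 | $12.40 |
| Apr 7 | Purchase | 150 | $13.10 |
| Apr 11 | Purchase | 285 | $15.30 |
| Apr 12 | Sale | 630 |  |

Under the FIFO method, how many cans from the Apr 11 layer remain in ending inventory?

Apr 12, 630 sold [FIFO — oldest first]: 223 @ $11.85 + 156 @ $12.40 + 150 @ $13.10 + 101 @ $15.30 = $8,087.25
Ending inventory: 184 @ $15.30 = $2,815.20
Check: goods available $10,902.45 = COGS $8,087.25 + ending $2,815.20

184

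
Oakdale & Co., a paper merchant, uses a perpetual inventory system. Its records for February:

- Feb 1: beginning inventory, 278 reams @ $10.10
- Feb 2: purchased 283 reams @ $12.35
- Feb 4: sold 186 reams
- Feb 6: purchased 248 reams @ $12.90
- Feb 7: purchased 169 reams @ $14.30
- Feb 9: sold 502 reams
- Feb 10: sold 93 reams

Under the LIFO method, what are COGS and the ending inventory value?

Feb 4, 186 sold [LIFO — newest first]: 186 @ $12.35 = $2,297.10
Feb 9, 502 sold [LIFO — newest first]: 169 @ $14.30 + 248 @ $12.90 + 85 @ $12.35 = $6,665.65
Feb 10, 93 sold [LIFO — newest first]: 12 @ $12.35 + 81 @ $10.10 = $966.30
Total COGS = $2,297.10 + $6,665.65 + $966.30 = $9,929.05
Ending inventory: 197 @ $10.10 = $1,989.70
Check: goods available $11,918.75 = COGS $9,929.05 + ending $1,989.70

COGS = $9,929.05; ending inventory = $1,989.70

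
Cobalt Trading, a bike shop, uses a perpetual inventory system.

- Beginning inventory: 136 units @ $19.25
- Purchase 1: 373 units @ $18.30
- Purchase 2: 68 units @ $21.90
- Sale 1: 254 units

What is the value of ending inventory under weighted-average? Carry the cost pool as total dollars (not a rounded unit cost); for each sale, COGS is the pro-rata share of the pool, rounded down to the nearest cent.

After Beginning: 136 on hand, pool $2,618.00 (≈ $19.2500 each)
After Purchase 1: 509 on hand, pool $9,443.90 (≈ $18.5538 each)
After Purchase 2: 577 on hand, pool $10,933.10 (≈ $18.9482 each)
Sale 1, sell 254: 254/577 × $10,933.10 → $4,812.83
Ending inventory (cost pool remaining) = $6,120.27

Ending inventory = $6,120.27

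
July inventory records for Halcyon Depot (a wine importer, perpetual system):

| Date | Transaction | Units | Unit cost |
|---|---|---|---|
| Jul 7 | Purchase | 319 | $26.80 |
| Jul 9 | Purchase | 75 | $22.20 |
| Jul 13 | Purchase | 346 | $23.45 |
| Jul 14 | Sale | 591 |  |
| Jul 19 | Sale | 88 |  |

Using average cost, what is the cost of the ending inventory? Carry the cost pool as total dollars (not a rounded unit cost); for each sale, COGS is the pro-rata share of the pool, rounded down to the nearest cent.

After Jul 7: 319 on hand, pool $8,549.20 (≈ $26.8000 each)
After Jul 9: 394 on hand, pool $10,214.20 (≈ $25.9244 each)
After Jul 13: 740 on hand, pool $18,327.90 (≈ $24.7674 each)
Jul 14, sell 591: 591/740 × $18,327.90 → $14,637.55
Jul 19, sell 88: 88/149 × $3,690.35 → $2,179.53
Total COGS = $14,637.55 + $2,179.53 = $16,817.08
Ending inventory (cost pool remaining) = $1,510.82
Check: goods available $18,327.90 = COGS $16,817.08 + ending $1,510.82

Ending inventory = $1,510.82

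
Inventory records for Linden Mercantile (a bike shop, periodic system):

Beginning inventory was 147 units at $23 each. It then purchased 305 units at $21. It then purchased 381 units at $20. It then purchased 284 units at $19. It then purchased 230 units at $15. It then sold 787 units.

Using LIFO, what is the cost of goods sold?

COGS = $14,306

Sale 1 (787) [LIFO — newest first]: 230 @ $15 + 284 @ $19 + 273 @ $20 = $14,306
Ending inventory: 147 @ $23 + 305 @ $21 + 108 @ $20 = $11,946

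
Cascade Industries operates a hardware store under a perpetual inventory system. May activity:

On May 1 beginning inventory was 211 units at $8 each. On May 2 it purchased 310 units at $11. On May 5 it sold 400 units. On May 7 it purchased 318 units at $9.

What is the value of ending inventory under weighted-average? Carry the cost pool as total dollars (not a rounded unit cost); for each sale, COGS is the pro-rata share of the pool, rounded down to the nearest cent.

After May 1: 211 on hand, pool $1,688.00 (≈ $8.0000 each)
After May 2: 521 on hand, pool $5,098.00 (≈ $9.7850 each)
May 5, sell 400: 400/521 × $5,098.00 → $3,914.01
After May 7: 439 on hand, pool $4,045.99 (≈ $9.2164 each)
Ending inventory (cost pool remaining) = $4,045.99

Ending inventory = $4,045.99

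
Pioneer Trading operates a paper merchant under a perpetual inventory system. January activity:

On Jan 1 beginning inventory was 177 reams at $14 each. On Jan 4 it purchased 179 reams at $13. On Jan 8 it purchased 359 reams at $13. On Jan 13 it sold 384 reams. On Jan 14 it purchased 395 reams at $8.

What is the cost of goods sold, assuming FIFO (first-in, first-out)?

COGS = $5,169

Jan 13, 384 sold [FIFO — oldest first]: 177 @ $14 + 179 @ $13 + 28 @ $13 = $5,169
Ending inventory: 331 @ $13 + 395 @ $8 = $7,463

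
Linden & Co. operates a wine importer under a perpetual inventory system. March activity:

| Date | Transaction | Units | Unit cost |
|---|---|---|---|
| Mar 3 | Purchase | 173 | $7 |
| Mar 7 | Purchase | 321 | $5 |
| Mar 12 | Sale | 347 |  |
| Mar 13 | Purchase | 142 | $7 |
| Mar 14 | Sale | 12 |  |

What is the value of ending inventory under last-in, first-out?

Ending inventory = $1,939

Mar 12, 347 sold [LIFO — newest first]: 321 @ $5 + 26 @ $7 = $1,787
Mar 14, 12 sold [LIFO — newest first]: 12 @ $7 = $84
Total COGS = $1,787 + $84 = $1,871
Ending inventory: 147 @ $7 + 130 @ $7 = $1,939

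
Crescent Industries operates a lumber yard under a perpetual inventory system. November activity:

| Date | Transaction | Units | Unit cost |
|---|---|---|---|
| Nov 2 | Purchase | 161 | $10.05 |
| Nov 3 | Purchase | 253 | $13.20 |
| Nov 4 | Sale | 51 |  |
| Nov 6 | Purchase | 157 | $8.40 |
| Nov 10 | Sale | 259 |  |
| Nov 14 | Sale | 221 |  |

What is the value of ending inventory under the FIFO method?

Ending inventory = $336.00

Nov 4, 51 sold [FIFO — oldest first]: 51 @ $10.05 = $512.55
Nov 10, 259 sold [FIFO — oldest first]: 110 @ $10.05 + 149 @ $13.20 = $3,072.30
Nov 14, 221 sold [FIFO — oldest first]: 104 @ $13.20 + 117 @ $8.40 = $2,355.60
Total COGS = $512.55 + $3,072.30 + $2,355.60 = $5,940.45
Ending inventory: 40 @ $8.40 = $336.00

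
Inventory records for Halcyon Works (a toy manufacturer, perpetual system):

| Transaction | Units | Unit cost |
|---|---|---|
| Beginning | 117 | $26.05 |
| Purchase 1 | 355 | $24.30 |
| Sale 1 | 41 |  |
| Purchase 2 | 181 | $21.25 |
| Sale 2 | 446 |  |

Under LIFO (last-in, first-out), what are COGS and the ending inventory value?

Sale 1 (41) [LIFO — newest first]: 41 @ $24.30 = $996.30
Sale 2 (446) [LIFO — newest first]: 181 @ $21.25 + 265 @ $24.30 = $10,285.75
Total COGS = $996.30 + $10,285.75 = $11,282.05
Ending inventory: 117 @ $26.05 + 49 @ $24.30 = $4,238.55

COGS = $11,282.05; ending inventory = $4,238.55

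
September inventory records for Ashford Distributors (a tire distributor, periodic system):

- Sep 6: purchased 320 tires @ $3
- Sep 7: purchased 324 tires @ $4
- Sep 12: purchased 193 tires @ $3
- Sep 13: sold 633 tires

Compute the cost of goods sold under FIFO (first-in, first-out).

Sep 13, 633 sold [FIFO — oldest first]: 320 @ $3 + 313 @ $4 = $2,212
Ending inventory: 11 @ $4 + 193 @ $3 = $623
Check: goods available $2,835 = COGS $2,212 + ending $623

COGS = $2,212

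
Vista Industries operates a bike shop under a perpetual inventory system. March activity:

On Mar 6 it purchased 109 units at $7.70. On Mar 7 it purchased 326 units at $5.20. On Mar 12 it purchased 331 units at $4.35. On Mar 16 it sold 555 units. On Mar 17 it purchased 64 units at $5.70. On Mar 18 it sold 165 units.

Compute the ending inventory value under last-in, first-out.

Mar 16, 555 sold [LIFO — newest first]: 331 @ $4.35 + 224 @ $5.20 = $2,604.65
Mar 18, 165 sold [LIFO — newest first]: 64 @ $5.70 + 101 @ $5.20 = $890.00
Total COGS = $2,604.65 + $890.00 = $3,494.65
Ending inventory: 109 @ $7.70 + 1 @ $5.20 = $844.50
Check: goods available $4,339.15 = COGS $3,494.65 + ending $844.50

Ending inventory = $844.50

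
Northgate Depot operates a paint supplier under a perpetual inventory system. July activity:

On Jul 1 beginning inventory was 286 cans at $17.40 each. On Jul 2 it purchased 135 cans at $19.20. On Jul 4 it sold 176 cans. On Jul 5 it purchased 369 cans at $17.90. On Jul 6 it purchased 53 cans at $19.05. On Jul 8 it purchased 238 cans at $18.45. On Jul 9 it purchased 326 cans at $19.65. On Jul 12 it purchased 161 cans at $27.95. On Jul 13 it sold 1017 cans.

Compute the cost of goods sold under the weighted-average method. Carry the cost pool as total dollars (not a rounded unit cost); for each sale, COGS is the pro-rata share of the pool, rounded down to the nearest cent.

COGS = $23,121.23

After Jul 1: 286 on hand, pool $4,976.40 (≈ $17.4000 each)
After Jul 2: 421 on hand, pool $7,568.40 (≈ $17.9772 each)
Jul 4, sell 176: 176/421 × $7,568.40 → $3,163.98
After Jul 5: 614 on hand, pool $11,009.52 (≈ $17.9308 each)
After Jul 6: 667 on hand, pool $12,019.17 (≈ $18.0197 each)
After Jul 8: 905 on hand, pool $16,410.27 (≈ $18.1329 each)
After Jul 9: 1231 on hand, pool $22,816.17 (≈ $18.5347 each)
After Jul 12: 1392 on hand, pool $27,316.12 (≈ $19.6236 each)
Jul 13, sell 1017: 1017/1392 × $27,316.12 → $19,957.25
Total COGS = $3,163.98 + $19,957.25 = $23,121.23
Ending inventory (cost pool remaining) = $7,358.87
Check: goods available $30,480.10 = COGS $23,121.23 + ending $7,358.87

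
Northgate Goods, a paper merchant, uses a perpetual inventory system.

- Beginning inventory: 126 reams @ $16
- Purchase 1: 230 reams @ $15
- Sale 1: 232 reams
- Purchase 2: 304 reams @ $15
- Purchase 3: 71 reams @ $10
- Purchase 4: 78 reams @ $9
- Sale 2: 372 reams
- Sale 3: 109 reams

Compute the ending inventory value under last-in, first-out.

Ending inventory = $1,536

Sale 1 (232) [LIFO — newest first]: 230 @ $15 + 2 @ $16 = $3,482
Sale 2 (372) [LIFO — newest first]: 78 @ $9 + 71 @ $10 + 223 @ $15 = $4,757
Sale 3 (109) [LIFO — newest first]: 81 @ $15 + 28 @ $16 = $1,663
Total COGS = $3,482 + $4,757 + $1,663 = $9,902
Ending inventory: 96 @ $16 = $1,536
Check: goods available $11,438 = COGS $9,902 + ending $1,536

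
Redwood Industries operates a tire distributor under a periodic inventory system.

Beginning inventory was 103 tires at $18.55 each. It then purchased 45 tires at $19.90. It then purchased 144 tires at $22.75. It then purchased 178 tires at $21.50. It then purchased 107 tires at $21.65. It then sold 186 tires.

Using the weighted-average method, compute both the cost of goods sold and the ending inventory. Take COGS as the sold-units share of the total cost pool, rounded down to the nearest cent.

COGS = $3,941.04; ending inventory = $8,284.66

Sale 1, sell 186: 186/577 × $12,225.70 → $3,941.04
Ending inventory (cost pool remaining) = $8,284.66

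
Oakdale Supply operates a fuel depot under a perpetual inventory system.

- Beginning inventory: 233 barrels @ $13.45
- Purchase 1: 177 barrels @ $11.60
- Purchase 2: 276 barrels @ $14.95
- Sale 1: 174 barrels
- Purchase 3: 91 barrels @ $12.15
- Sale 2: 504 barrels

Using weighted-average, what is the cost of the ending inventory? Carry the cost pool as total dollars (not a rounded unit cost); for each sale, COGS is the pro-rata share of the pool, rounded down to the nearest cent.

Ending inventory = $1,322.74

After Beginning: 233 on hand, pool $3,133.85 (≈ $13.4500 each)
After Purchase 1: 410 on hand, pool $5,187.05 (≈ $12.6513 each)
After Purchase 2: 686 on hand, pool $9,313.25 (≈ $13.5762 each)
Sale 1, sell 174: 174/686 × $9,313.25 → $2,362.25
After Purchase 3: 603 on hand, pool $8,056.65 (≈ $13.3609 each)
Sale 2, sell 504: 504/603 × $8,056.65 → $6,733.91
Total COGS = $2,362.25 + $6,733.91 = $9,096.16
Ending inventory (cost pool remaining) = $1,322.74
Check: goods available $10,418.90 = COGS $9,096.16 + ending $1,322.74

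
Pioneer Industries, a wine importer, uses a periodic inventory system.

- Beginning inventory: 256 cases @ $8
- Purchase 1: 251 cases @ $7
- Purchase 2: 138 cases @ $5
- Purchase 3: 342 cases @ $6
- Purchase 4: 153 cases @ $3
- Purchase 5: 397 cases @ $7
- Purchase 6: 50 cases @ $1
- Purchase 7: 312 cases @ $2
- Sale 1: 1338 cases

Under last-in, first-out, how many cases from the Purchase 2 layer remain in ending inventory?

Sale 1 (1338) [LIFO — newest first]: 312 @ $2 + 50 @ $1 + 397 @ $7 + 153 @ $3 + 342 @ $6 + 84 @ $5 = $6,384
Ending inventory: 256 @ $8 + 251 @ $7 + 54 @ $5 = $4,075
Check: goods available $10,459 = COGS $6,384 + ending $4,075

54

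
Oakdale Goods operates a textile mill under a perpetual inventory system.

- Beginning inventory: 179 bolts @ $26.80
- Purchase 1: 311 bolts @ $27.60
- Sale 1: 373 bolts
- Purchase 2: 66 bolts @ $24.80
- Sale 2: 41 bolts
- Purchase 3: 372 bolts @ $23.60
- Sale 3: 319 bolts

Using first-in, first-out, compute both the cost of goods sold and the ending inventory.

COGS = $19,194.80; ending inventory = $4,602.00

Sale 1 (373) [FIFO — oldest first]: 179 @ $26.80 + 194 @ $27.60 = $10,151.60
Sale 2 (41) [FIFO — oldest first]: 41 @ $27.60 = $1,131.60
Sale 3 (319) [FIFO — oldest first]: 76 @ $27.60 + 66 @ $24.80 + 177 @ $23.60 = $7,911.60
Total COGS = $10,151.60 + $1,131.60 + $7,911.60 = $19,194.80
Ending inventory: 195 @ $23.60 = $4,602.00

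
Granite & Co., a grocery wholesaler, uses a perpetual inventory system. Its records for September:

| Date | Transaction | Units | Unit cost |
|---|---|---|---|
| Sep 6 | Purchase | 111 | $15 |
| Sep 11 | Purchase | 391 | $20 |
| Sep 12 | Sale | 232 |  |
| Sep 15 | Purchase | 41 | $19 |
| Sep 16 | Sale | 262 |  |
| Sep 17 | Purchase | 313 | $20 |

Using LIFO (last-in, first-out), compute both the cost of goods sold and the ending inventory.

Sep 12, 232 sold [LIFO — newest first]: 232 @ $20 = $4,640
Sep 16, 262 sold [LIFO — newest first]: 41 @ $19 + 159 @ $20 + 62 @ $15 = $4,889
Total COGS = $4,640 + $4,889 = $9,529
Ending inventory: 49 @ $15 + 313 @ $20 = $6,995

COGS = $9,529; ending inventory = $6,995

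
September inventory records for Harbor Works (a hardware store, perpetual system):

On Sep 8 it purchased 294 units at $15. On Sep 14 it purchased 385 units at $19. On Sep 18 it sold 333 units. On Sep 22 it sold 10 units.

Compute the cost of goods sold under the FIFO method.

COGS = $5,341

Sep 18, 333 sold [FIFO — oldest first]: 294 @ $15 + 39 @ $19 = $5,151
Sep 22, 10 sold [FIFO — oldest first]: 10 @ $19 = $190
Total COGS = $5,151 + $190 = $5,341
Ending inventory: 336 @ $19 = $6,384
Check: goods available $11,725 = COGS $5,341 + ending $6,384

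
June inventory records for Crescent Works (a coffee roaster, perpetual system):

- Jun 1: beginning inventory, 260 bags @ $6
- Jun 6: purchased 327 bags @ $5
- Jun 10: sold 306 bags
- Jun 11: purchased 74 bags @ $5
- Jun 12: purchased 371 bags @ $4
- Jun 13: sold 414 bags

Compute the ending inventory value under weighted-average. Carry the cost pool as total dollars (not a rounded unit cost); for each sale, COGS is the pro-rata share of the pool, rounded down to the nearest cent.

Ending inventory = $1,454.06

After Jun 1: 260 on hand, pool $1,560.00 (≈ $6.0000 each)
After Jun 6: 587 on hand, pool $3,195.00 (≈ $5.4429 each)
Jun 10, sell 306: 306/587 × $3,195.00 → $1,665.53
After Jun 11: 355 on hand, pool $1,899.47 (≈ $5.3506 each)
After Jun 12: 726 on hand, pool $3,383.47 (≈ $4.6604 each)
Jun 13, sell 414: 414/726 × $3,383.47 → $1,929.41
Total COGS = $1,665.53 + $1,929.41 = $3,594.94
Ending inventory (cost pool remaining) = $1,454.06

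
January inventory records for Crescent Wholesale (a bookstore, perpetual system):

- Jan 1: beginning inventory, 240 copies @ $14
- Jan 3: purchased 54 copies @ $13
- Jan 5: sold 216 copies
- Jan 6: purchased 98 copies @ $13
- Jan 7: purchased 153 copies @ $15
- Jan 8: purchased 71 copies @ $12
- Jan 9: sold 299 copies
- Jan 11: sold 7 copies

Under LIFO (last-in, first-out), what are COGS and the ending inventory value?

Jan 5, 216 sold [LIFO — newest first]: 54 @ $13 + 162 @ $14 = $2,970
Jan 9, 299 sold [LIFO — newest first]: 71 @ $12 + 153 @ $15 + 75 @ $13 = $4,122
Jan 11, 7 sold [LIFO — newest first]: 7 @ $13 = $91
Total COGS = $2,970 + $4,122 + $91 = $7,183
Ending inventory: 78 @ $14 + 16 @ $13 = $1,300

COGS = $7,183; ending inventory = $1,300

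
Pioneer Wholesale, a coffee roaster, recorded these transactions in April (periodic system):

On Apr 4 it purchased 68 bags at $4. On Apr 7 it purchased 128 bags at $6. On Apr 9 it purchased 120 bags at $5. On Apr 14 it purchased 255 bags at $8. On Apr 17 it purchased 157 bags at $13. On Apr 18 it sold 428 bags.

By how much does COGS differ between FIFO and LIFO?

FIFO COGS: 68 @ $4 + 128 @ $6 + 120 @ $5 + 112 @ $8 = $2,536
LIFO COGS: 157 @ $13 + 255 @ $8 + 16 @ $5 = $4,161
Difference = |$2,536 − $4,161| = $1,625

$1,625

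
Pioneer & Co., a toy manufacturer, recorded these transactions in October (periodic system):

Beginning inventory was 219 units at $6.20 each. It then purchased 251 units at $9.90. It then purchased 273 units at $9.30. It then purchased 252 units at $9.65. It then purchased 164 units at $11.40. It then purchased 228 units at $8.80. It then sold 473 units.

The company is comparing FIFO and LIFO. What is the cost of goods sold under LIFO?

FIFO COGS: 219 @ $6.20 + 251 @ $9.90 + 3 @ $9.30 = $3,870.60
LIFO COGS: 228 @ $8.80 + 164 @ $11.40 + 81 @ $9.65 = $4,657.65

COGS = $4,657.65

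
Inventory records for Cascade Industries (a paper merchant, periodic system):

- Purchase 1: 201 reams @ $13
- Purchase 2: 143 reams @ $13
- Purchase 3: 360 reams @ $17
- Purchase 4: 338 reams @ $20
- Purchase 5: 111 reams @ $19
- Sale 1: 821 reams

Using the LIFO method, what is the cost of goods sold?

COGS = $15,145

Sale 1 (821) [LIFO — newest first]: 111 @ $19 + 338 @ $20 + 360 @ $17 + 12 @ $13 = $15,145
Ending inventory: 201 @ $13 + 131 @ $13 = $4,316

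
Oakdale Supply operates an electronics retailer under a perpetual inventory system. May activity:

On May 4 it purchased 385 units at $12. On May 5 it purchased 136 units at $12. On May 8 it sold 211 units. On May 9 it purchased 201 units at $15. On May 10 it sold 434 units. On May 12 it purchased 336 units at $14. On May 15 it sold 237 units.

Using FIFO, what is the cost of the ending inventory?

Ending inventory = $2,464

May 8, 211 sold [FIFO — oldest first]: 211 @ $12 = $2,532
May 10, 434 sold [FIFO — oldest first]: 174 @ $12 + 136 @ $12 + 124 @ $15 = $5,580
May 15, 237 sold [FIFO — oldest first]: 77 @ $15 + 160 @ $14 = $3,395
Total COGS = $2,532 + $5,580 + $3,395 = $11,507
Ending inventory: 176 @ $14 = $2,464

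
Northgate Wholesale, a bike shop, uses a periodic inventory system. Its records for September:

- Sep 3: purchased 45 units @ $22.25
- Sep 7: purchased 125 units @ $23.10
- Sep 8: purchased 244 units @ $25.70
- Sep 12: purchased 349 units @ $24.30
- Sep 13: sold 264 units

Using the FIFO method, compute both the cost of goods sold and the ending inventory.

COGS = $6,304.55; ending inventory = $12,335.70

Sep 13, 264 sold [FIFO — oldest first]: 45 @ $22.25 + 125 @ $23.10 + 94 @ $25.70 = $6,304.55
Ending inventory: 150 @ $25.70 + 349 @ $24.30 = $12,335.70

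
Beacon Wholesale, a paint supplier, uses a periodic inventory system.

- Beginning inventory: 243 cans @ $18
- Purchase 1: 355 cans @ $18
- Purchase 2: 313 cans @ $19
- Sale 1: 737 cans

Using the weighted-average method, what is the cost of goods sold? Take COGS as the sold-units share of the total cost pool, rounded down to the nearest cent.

Sale 1, sell 737: 737/911 × $16,711.00 → $13,519.21
Ending inventory (cost pool remaining) = $3,191.79
Check: goods available $16,711.00 = COGS $13,519.21 + ending $3,191.79

COGS = $13,519.21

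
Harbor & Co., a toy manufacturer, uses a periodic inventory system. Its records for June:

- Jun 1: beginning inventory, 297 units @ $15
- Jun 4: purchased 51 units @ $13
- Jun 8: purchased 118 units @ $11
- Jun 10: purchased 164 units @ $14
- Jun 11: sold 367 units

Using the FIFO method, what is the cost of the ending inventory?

Jun 11, 367 sold [FIFO — oldest first]: 297 @ $15 + 51 @ $13 + 19 @ $11 = $5,327
Ending inventory: 99 @ $11 + 164 @ $14 = $3,385
Check: goods available $8,712 = COGS $5,327 + ending $3,385

Ending inventory = $3,385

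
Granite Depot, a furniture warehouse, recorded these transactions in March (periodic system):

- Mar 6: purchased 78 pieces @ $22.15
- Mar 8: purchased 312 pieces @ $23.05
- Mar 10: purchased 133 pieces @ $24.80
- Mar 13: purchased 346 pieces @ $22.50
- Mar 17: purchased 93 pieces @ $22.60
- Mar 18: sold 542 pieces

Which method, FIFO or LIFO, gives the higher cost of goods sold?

FIFO COGS: 78 @ $22.15 + 312 @ $23.05 + 133 @ $24.80 + 19 @ $22.50 = $12,645.20
LIFO COGS: 93 @ $22.60 + 346 @ $22.50 + 103 @ $24.80 = $12,441.20

FIFO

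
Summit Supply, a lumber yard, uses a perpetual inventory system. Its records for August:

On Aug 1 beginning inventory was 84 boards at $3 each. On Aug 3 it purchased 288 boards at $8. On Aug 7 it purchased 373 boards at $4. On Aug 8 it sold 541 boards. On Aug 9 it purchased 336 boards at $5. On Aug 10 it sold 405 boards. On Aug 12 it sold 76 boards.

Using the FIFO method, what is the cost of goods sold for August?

COGS = $5,433

Aug 8, 541 sold [FIFO — oldest first]: 84 @ $3 + 288 @ $8 + 169 @ $4 = $3,232
Aug 10, 405 sold [FIFO — oldest first]: 204 @ $4 + 201 @ $5 = $1,821
Aug 12, 76 sold [FIFO — oldest first]: 76 @ $5 = $380
Total COGS = $3,232 + $1,821 + $380 = $5,433
Ending inventory: 59 @ $5 = $295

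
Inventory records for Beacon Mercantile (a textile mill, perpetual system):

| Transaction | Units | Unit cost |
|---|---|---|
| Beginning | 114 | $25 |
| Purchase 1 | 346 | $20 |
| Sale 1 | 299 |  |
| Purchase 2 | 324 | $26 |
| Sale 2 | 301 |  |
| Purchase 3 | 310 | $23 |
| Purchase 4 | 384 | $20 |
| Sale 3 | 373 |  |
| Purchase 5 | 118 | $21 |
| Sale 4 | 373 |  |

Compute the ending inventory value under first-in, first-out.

Ending inventory = $5,118

Sale 1 (299) [FIFO — oldest first]: 114 @ $25 + 185 @ $20 = $6,550
Sale 2 (301) [FIFO — oldest first]: 161 @ $20 + 140 @ $26 = $6,860
Sale 3 (373) [FIFO — oldest first]: 184 @ $26 + 189 @ $23 = $9,131
Sale 4 (373) [FIFO — oldest first]: 121 @ $23 + 252 @ $20 = $7,823
Total COGS = $6,550 + $6,860 + $9,131 + $7,823 = $30,364
Ending inventory: 132 @ $20 + 118 @ $21 = $5,118
Check: goods available $35,482 = COGS $30,364 + ending $5,118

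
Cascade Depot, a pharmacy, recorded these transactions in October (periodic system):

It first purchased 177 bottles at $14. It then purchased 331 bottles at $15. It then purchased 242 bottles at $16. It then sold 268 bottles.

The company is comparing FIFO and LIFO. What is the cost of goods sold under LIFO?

COGS = $4,262

FIFO COGS: 177 @ $14 + 91 @ $15 = $3,843
LIFO COGS: 242 @ $16 + 26 @ $15 = $4,262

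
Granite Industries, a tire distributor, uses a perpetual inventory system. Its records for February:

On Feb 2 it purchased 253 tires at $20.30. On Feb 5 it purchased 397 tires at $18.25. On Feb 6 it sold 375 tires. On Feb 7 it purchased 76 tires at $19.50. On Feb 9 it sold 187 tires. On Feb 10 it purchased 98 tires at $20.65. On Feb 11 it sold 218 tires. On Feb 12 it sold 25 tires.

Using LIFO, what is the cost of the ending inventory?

Feb 6, 375 sold [LIFO — newest first]: 375 @ $18.25 = $6,843.75
Feb 9, 187 sold [LIFO — newest first]: 76 @ $19.50 + 22 @ $18.25 + 89 @ $20.30 = $3,690.20
Feb 11, 218 sold [LIFO — newest first]: 98 @ $20.65 + 120 @ $20.30 = $4,459.70
Feb 12, 25 sold [LIFO — newest first]: 25 @ $20.30 = $507.50
Total COGS = $6,843.75 + $3,690.20 + $4,459.70 + $507.50 = $15,501.15
Ending inventory: 19 @ $20.30 = $385.70
Check: goods available $15,886.85 = COGS $15,501.15 + ending $385.70

Ending inventory = $385.70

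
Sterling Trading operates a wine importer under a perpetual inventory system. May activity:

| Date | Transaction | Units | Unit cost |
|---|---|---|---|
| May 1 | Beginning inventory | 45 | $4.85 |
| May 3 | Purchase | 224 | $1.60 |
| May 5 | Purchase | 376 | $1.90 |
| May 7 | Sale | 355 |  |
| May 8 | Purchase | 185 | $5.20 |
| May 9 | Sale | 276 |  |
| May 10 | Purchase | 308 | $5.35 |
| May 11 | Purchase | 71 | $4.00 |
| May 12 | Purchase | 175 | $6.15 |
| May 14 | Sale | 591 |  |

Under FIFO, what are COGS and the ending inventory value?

May 7, 355 sold [FIFO — oldest first]: 45 @ $4.85 + 224 @ $1.60 + 86 @ $1.90 = $740.05
May 9, 276 sold [FIFO — oldest first]: 276 @ $1.90 = $524.40
May 14, 591 sold [FIFO — oldest first]: 14 @ $1.90 + 185 @ $5.20 + 308 @ $5.35 + 71 @ $4.00 + 13 @ $6.15 = $3,000.35
Total COGS = $740.05 + $524.40 + $3,000.35 = $4,264.80
Ending inventory: 162 @ $6.15 = $996.30
Check: goods available $5,261.10 = COGS $4,264.80 + ending $996.30

COGS = $4,264.80; ending inventory = $996.30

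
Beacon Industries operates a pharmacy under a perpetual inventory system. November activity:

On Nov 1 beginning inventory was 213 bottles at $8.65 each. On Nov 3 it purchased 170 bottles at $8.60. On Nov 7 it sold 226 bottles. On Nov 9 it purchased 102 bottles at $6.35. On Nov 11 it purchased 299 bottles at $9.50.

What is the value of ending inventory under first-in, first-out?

Nov 7, 226 sold [FIFO — oldest first]: 213 @ $8.65 + 13 @ $8.60 = $1,954.25
Ending inventory: 157 @ $8.60 + 102 @ $6.35 + 299 @ $9.50 = $4,838.40
Check: goods available $6,792.65 = COGS $1,954.25 + ending $4,838.40

Ending inventory = $4,838.40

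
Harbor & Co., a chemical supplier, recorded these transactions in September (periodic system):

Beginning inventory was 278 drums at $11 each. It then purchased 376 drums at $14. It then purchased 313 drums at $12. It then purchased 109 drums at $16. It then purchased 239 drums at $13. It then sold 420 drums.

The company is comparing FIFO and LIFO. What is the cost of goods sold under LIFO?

COGS = $5,715

FIFO COGS: 278 @ $11 + 142 @ $14 = $5,046
LIFO COGS: 239 @ $13 + 109 @ $16 + 72 @ $12 = $5,715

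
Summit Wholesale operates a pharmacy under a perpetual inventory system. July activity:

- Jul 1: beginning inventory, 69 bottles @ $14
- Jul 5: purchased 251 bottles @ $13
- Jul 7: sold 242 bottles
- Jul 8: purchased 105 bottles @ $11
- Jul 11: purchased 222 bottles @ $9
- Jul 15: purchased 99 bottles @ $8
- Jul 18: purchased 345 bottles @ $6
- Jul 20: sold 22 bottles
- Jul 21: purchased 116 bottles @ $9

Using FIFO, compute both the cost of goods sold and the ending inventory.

COGS = $3,501; ending inventory = $7,787

Jul 7, 242 sold [FIFO — oldest first]: 69 @ $14 + 173 @ $13 = $3,215
Jul 20, 22 sold [FIFO — oldest first]: 22 @ $13 = $286
Total COGS = $3,215 + $286 = $3,501
Ending inventory: 56 @ $13 + 105 @ $11 + 222 @ $9 + 99 @ $8 + 345 @ $6 + 116 @ $9 = $7,787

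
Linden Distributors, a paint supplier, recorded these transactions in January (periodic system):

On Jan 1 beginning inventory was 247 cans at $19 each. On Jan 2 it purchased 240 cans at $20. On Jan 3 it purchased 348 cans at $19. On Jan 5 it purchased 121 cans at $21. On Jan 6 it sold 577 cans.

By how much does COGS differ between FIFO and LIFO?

$110

FIFO COGS: 247 @ $19 + 240 @ $20 + 90 @ $19 = $11,203
LIFO COGS: 121 @ $21 + 348 @ $19 + 108 @ $20 = $11,313
Difference = |$11,203 − $11,313| = $110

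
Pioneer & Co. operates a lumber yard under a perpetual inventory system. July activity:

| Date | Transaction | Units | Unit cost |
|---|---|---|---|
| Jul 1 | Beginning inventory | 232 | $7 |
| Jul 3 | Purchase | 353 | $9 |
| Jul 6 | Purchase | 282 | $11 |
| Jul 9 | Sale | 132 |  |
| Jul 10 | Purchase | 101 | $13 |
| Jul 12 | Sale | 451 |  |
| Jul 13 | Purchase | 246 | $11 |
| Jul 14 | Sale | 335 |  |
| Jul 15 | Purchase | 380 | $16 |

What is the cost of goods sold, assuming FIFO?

COGS = $8,566

Jul 9, 132 sold [FIFO — oldest first]: 132 @ $7 = $924
Jul 12, 451 sold [FIFO — oldest first]: 100 @ $7 + 351 @ $9 = $3,859
Jul 14, 335 sold [FIFO — oldest first]: 2 @ $9 + 282 @ $11 + 51 @ $13 = $3,783
Total COGS = $924 + $3,859 + $3,783 = $8,566
Ending inventory: 50 @ $13 + 246 @ $11 + 380 @ $16 = $9,436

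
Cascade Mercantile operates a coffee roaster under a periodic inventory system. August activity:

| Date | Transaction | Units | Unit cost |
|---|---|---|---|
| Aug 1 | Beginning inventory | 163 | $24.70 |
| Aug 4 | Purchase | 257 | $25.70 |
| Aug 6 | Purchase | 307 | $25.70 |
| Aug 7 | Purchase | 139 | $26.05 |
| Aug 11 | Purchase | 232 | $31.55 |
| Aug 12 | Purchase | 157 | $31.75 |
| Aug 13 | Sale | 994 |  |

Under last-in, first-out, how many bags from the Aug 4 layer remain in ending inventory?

Aug 13, 994 sold [LIFO — newest first]: 157 @ $31.75 + 232 @ $31.55 + 139 @ $26.05 + 307 @ $25.70 + 159 @ $25.70 = $27,901.50
Ending inventory: 163 @ $24.70 + 98 @ $25.70 = $6,544.70

98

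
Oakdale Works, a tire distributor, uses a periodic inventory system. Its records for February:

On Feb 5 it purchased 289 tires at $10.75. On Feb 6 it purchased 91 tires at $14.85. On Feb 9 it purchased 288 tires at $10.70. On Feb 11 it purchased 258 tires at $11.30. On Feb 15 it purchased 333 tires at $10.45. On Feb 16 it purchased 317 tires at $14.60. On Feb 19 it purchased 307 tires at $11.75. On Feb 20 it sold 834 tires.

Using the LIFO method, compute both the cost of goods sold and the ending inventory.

Feb 20, 834 sold [LIFO — newest first]: 307 @ $11.75 + 317 @ $14.60 + 210 @ $10.45 = $10,429.95
Ending inventory: 289 @ $10.75 + 91 @ $14.85 + 288 @ $10.70 + 258 @ $11.30 + 123 @ $10.45 = $11,740.45

COGS = $10,429.95; ending inventory = $11,740.45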